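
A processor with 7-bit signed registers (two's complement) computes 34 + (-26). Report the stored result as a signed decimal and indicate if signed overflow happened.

34 → 0100010
-26 → 1100110
  0100010
+ 1100110
= 0001000  (discard carry-out 1)
Result 0001000: MSB = 0 → value 8.
Addends have opposite signs, so signed overflow cannot occur.

8; no overflow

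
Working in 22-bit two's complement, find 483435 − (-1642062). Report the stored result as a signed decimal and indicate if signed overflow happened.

-2068807; overflow

483435 → 0001110110000001101011
-1642062 → 1001101111000110110010
Subtract via negate-and-add: invert 1001101111000110110010 + 1 = 0110010000111001001110 (i.e. 1642062).
  0001110110000001101011
+ 0110010000111001001110
= 1000000110111010111001
Result 1000000110111010111001: MSB = 1 → 2125497 − 4194304 = -2068807.
Both addends (after negating the subtrahend) are non-negative but the stored result is negative: signed overflow. The true value 483435 − (-1642062) = 2125497 lies outside [-2097152, 2097151].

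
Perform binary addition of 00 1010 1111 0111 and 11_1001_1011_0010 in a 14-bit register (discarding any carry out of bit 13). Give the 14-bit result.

00010010101001

  00101011110111
+ 11100110110010
= 00010010101001  (discard carry-out 1)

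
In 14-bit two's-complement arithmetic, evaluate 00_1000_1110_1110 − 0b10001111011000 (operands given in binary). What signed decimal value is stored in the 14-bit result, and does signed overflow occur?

-6890; overflow

00_1000_1110_1110 → 00100011101110 = 2286 (signed)
0b10001111011000 → 10001111011000 = -7208 (signed)
Subtract via negate-and-add: invert 10001111011000 + 1 = 01110000101000 (i.e. 7208).
  00100011101110
+ 01110000101000
= 10010100010110
Result 10010100010110: MSB = 1 → 9494 − 16384 = -6890.
Both addends (after negating the subtrahend) are non-negative but the stored result is negative: signed overflow. The true value 2286 − (-7208) = 9494 lies outside [-8192, 8191].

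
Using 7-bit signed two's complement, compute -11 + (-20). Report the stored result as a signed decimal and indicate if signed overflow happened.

-31; no overflow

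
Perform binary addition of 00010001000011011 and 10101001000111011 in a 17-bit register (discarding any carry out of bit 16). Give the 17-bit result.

  00010001000011011
+ 10101001000111011
= 10111010001010110

10111010001010110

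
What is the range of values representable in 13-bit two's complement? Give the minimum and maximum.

Minimum: −2^12 = -4096.
Maximum: 2^12 − 1 = 4095.

min = -4096, max = 4095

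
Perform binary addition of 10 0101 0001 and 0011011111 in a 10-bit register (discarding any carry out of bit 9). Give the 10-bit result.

1100110000

  1001010001
+ 0011011111
= 1100110000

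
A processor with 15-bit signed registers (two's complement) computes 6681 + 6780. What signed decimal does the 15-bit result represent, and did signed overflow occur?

6681 → 001101000011001
6780 → 001101001111100
  001101000011001
+ 001101001111100
= 011010010010101
Result 011010010010101: MSB = 0 → value 13461.
Both addends are non-negative and so is the stored result: no signed overflow.

13461; no overflow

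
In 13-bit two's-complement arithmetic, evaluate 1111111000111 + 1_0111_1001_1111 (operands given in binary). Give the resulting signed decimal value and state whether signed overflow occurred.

-2202; no overflow

1111111000111 = -57 (signed)
1_0111_1001_1111 → 1011110011111 = -2145 (signed)
  1111111000111
+ 1011110011111
= 1011101100110  (discard carry-out 1)
Result 1011101100110: MSB = 1 → 5990 − 8192 = -2202.
Both addends are negative and so is the stored result: no signed overflow.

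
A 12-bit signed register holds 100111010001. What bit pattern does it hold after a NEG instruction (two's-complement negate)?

011000101111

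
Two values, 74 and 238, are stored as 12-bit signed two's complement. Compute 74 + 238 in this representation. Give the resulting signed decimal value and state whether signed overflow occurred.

312; no overflow

74 → 000001001010
238 → 000011101110
  000001001010
+ 000011101110
= 000100111000
Result 000100111000: MSB = 0 → value 312.
Both addends are non-negative and so is the stored result: no signed overflow.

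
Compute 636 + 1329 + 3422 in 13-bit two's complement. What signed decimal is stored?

636 + 1329 = 1965 (0011110101101)
1965 + 3422 = 5387 → wraps to -2805 (1010100001011)

-2805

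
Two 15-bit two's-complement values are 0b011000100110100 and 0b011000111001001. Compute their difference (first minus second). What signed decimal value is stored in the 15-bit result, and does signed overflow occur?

-149; no overflow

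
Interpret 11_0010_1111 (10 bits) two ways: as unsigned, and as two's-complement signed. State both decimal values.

unsigned = 815, signed = -209

Unsigned: 1100101111 = 815.
Signed: MSB=1 → 815 − 1024 = -209.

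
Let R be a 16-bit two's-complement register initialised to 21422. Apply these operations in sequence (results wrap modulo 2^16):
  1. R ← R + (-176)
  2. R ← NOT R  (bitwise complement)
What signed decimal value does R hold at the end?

-21247

Start: R = 21422 = 0101001110101110.
R = 21422 + (-176) = 21246 = 0101001011111110
R = NOT 0101001011111110 = 1010110100000001 = -21247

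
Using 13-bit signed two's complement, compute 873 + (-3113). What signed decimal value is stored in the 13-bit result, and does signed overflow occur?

873 → 0001101101001
-3113 → 1001111010111
  0001101101001
+ 1001111010111
= 1011101000000
Result 1011101000000: MSB = 1 → 5952 − 8192 = -2240.
Addends have opposite signs, so signed overflow cannot occur.

-2240; no overflow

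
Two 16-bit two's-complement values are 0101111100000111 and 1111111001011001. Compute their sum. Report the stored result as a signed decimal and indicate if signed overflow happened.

0101111100000111 = 24327 (signed)
1111111001011001 = -423 (signed)
  0101111100000111
+ 1111111001011001
= 0101110101100000  (discard carry-out 1)
Result 0101110101100000: MSB = 0 → value 23904.
Addends have opposite signs, so signed overflow cannot occur.

23904; no overflow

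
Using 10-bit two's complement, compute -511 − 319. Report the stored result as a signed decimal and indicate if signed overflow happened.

-511 → 1000000001
319 → 0100111111
Subtract via negate-and-add: invert 0100111111 + 1 = 1011000001 (i.e. -319).
  1000000001
+ 1011000001
= 0011000010  (discard carry-out 1)
Result 0011000010: MSB = 0 → value 194.
Both addends (after negating the subtrahend) are negative but the stored result is non-negative: signed overflow. The true value -511 − 319 = -830 lies outside [-512, 511].

194; overflow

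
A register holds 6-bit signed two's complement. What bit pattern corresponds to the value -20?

|-20| = 20 = 010100 in 6 bits.
Invert the bits: 101011. Add 1: 101100.
Check: 101100 reads as 44 − 64 = -20.

101100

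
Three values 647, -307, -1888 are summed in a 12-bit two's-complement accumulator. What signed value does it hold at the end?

647 + (-307) = 340 (000101010100)
340 + (-1888) = -1548 (100111110100)

-1548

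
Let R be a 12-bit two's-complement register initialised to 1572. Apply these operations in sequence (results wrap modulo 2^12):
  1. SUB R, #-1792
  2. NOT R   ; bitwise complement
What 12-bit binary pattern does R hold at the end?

001011011011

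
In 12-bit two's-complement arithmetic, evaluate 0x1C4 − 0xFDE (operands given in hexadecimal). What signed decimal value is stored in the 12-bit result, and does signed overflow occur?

0x1C4 = 000111000100 = 452 (signed)
0xFDE = 111111011110 = -34 (signed)
Subtract via negate-and-add: invert 111111011110 + 1 = 000000100010 (i.e. 34).
  000111000100
+ 000000100010
= 000111100110
Result 000111100110: MSB = 0 → value 486.
Both addends (after negating the subtrahend) are non-negative and so is the stored result: no signed overflow.

486; no overflow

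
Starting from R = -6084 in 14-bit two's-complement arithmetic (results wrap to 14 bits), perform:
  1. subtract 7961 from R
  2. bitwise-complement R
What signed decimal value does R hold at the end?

-2340

Start: R = -6084 = 10100000111100.
R = -6084 − 7961 = -14045; wraps to 2339 = 00100100100011
R = NOT 00100100100011 = 11011011011100 = -2340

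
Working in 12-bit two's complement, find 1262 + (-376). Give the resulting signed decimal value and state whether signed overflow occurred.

886; no overflow

1262 → 010011101110
-376 → 111010001000
  010011101110
+ 111010001000
= 001101110110  (discard carry-out 1)
Result 001101110110: MSB = 0 → value 886.
Addends have opposite signs, so signed overflow cannot occur.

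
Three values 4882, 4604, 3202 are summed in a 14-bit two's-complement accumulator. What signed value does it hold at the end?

-3696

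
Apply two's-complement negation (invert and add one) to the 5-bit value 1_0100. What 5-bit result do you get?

01100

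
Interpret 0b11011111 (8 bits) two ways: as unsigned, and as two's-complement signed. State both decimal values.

unsigned = 223, signed = -33

Unsigned: 11011111 = 223.
Signed: MSB=1 → 223 − 256 = -33.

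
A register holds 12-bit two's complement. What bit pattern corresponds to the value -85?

111110101011

|-85| = 85 = 000001010101 in 12 bits.
Invert the bits: 111110101010. Add 1: 111110101011.
Check: 111110101011 reads as 4011 − 4096 = -85.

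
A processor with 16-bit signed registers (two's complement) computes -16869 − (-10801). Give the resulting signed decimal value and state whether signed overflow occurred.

-6068; no overflow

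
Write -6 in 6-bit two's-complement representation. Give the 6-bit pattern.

|-6| = 6 = 000110 in 6 bits.
Invert the bits: 111001. Add 1: 111010.

111010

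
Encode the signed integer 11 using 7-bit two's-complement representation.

0001011

11 is non-negative, so write it directly in 7 bits: 0001011.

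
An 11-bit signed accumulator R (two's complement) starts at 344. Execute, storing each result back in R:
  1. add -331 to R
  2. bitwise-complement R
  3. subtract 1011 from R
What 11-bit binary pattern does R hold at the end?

Start: R = 344 = 00101011000.
R = 344 + (-331) = 13 = 00000001101
R = NOT 00000001101 = 11111110010 = -14
R = -14 − 1011 = -1025; wraps to 1023 = 01111111111

01111111111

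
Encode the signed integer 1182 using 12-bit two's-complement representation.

010010011110

1182 is non-negative, so write it directly in 12 bits: 010010011110.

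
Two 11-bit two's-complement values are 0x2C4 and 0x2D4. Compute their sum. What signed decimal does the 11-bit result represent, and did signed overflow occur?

0x2C4 = 01011000100 = 708 (signed)
0x2D4 = 01011010100 = 724 (signed)
  01011000100
+ 01011010100
= 10110011000
Result 10110011000: MSB = 1 → 1432 − 2048 = -616.
Both addends are non-negative but the stored result is negative: signed overflow. The true value 708 + 724 = 1432 lies outside [-1024, 1023].

-616; overflow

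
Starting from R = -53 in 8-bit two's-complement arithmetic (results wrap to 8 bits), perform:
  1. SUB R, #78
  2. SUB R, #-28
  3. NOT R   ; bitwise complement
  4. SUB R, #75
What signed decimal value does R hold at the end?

27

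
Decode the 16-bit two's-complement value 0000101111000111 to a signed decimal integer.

MSB is 0, so the value is non-negative: 0000101111000111 = 3015.

3015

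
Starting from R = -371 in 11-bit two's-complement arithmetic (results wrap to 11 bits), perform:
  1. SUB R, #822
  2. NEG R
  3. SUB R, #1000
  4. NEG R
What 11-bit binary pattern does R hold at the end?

Start: R = -371 = 11010001101.
R = -371 − 822 = -1193; wraps to 855 = 01101010111
R = −(855) = -855 = 10010101001
R = -855 − 1000 = -1855; wraps to 193 = 00011000001
R = −(193) = -193 = 11100111111

11100111111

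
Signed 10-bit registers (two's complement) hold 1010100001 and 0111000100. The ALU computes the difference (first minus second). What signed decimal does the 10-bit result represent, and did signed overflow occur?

221; overflow

1010100001 = -351 (signed)
0111000100 = 452 (signed)
Subtract via negate-and-add: invert 0111000100 + 1 = 1000111100 (i.e. -452).
  1010100001
+ 1000111100
= 0011011101  (discard carry-out 1)
Result 0011011101: MSB = 0 → value 221.
Both addends (after negating the subtrahend) are negative but the stored result is non-negative: signed overflow. The true value -351 − 452 = -803 lies outside [-512, 511].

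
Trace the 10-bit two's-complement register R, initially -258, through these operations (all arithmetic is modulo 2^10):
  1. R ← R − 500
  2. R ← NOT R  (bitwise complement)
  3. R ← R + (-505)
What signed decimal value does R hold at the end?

252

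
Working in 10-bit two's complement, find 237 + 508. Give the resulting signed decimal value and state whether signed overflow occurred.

237 → 0011101101
508 → 0111111100
  0011101101
+ 0111111100
= 1011101001
Result 1011101001: MSB = 1 → 745 − 1024 = -279.
Both addends are non-negative but the stored result is negative: signed overflow. The true value 237 + 508 = 745 lies outside [-512, 511].

-279; overflow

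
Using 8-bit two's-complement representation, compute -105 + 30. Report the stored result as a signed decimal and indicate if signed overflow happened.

-75; no overflow

-105 → 10010111
30 → 00011110
  10010111
+ 00011110
= 10110101
Result 10110101: MSB = 1 → 181 − 256 = -75.
Addends have opposite signs, so signed overflow cannot occur.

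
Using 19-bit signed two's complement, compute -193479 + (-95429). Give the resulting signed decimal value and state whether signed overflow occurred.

235380; overflow

-193479 → 1010000110000111001
-95429 → 1101000101100111011
  1010000110000111001
+ 1101000101100111011
= 0111001011101110100  (discard carry-out 1)
Result 0111001011101110100: MSB = 0 → value 235380.
Both addends are negative but the stored result is non-negative: signed overflow. The true value -193479 + (-95429) = -288908 lies outside [-262144, 262143].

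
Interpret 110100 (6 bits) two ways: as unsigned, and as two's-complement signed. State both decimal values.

unsigned = 52, signed = -12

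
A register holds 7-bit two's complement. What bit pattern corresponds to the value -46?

1010010

|-46| = 46 = 0101110 in 7 bits.
Invert the bits: 1010001. Add 1: 1010010.
Check: 1010010 reads as 82 − 128 = -46.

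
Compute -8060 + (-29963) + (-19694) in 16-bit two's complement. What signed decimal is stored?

-8060 + (-29963) = -38023 → wraps to 27513 (0110101101111001)
27513 + (-19694) = 7819 (0001111010001011)

7819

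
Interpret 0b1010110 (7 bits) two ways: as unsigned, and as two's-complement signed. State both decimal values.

Unsigned: 1010110 = 86.
Signed: MSB=1 → 86 − 128 = -42.

unsigned = 86, signed = -42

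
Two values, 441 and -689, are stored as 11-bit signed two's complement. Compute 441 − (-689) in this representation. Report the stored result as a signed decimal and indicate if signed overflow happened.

441 → 00110111001
-689 → 10101001111
Subtract via negate-and-add: invert 10101001111 + 1 = 01010110001 (i.e. 689).
  00110111001
+ 01010110001
= 10001101010
Result 10001101010: MSB = 1 → 1130 − 2048 = -918.
Both addends (after negating the subtrahend) are non-negative but the stored result is negative: signed overflow. The true value 441 − (-689) = 1130 lies outside [-1024, 1023].

-918; overflow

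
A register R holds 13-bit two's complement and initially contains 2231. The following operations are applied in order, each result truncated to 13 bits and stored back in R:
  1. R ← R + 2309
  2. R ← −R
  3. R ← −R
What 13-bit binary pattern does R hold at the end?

Start: R = 2231 = 0100010110111.
R = 2231 + 2309 = 4540; wraps to -3652 = 1000110111100
R = −(-3652) = 3652 = 0111001000100
R = −(3652) = -3652 = 1000110111100

1000110111100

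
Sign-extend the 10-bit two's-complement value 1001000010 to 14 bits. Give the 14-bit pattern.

11111001000010

MSB of 1001000010 is 1; replicate it into the new high bits.
1111|1001000010 → 11111001000010 (still -446).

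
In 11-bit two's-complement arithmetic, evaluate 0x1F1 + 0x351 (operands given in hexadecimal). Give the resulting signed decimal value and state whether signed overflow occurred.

-702; overflow

0x1F1 = 00111110001 = 497 (signed)
0x351 = 01101010001 = 849 (signed)
  00111110001
+ 01101010001
= 10101000010
Result 10101000010: MSB = 1 → 1346 − 2048 = -702.
Both addends are non-negative but the stored result is negative: signed overflow. The true value 497 + 849 = 1346 lies outside [-1024, 1023].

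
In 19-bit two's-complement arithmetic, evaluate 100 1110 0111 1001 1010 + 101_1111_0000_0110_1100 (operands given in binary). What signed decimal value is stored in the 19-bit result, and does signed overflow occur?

100 1110 0111 1001 1010 → 1001110011110011010 = -202854 (signed)
101_1111_0000_0110_1100 → 1011111000001101100 = -135060 (signed)
  1001110011110011010
+ 1011111000001101100
= 0101101100000000110  (discard carry-out 1)
Result 0101101100000000110: MSB = 0 → value 186374.
Both addends are negative but the stored result is non-negative: signed overflow. The true value -202854 + (-135060) = -337914 lies outside [-262144, 262143].

186374; overflow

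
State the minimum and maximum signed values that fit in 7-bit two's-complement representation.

min = -64, max = 63

Minimum: −2^6 = -64.
Maximum: 2^6 − 1 = 63.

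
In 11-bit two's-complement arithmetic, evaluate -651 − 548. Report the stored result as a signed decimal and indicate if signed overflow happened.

-651 → 10101110101
548 → 01000100100
Subtract via negate-and-add: invert 01000100100 + 1 = 10111011100 (i.e. -548).
  10101110101
+ 10111011100
= 01101010001  (discard carry-out 1)
Result 01101010001: MSB = 0 → value 849.
Both addends (after negating the subtrahend) are negative but the stored result is non-negative: signed overflow. The true value -651 − 548 = -1199 lies outside [-1024, 1023].

849; overflow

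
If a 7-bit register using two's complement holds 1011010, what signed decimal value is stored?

MSB is 1, so the value is negative.
Unsigned reading: 90. Subtract 2^7 = 128: 90 − 128 = -38.

-38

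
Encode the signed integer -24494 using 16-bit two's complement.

1010000001010010

|-24494| = 24494 = 0101111110101110 in 16 bits.
Invert the bits: 1010000001010001. Add 1: 1010000001010010.
Check: 1010000001010010 reads as 41042 − 65536 = -24494.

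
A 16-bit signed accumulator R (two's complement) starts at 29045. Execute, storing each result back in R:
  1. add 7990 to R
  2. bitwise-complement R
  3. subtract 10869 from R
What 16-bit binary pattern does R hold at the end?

Start: R = 29045 = 0111000101110101.
R = 29045 + 7990 = 37035; wraps to -28501 = 1001000010101011
R = NOT 1001000010101011 = 0110111101010100 = 28500
R = 28500 − 10869 = 17631 = 0100010011011111

0100010011011111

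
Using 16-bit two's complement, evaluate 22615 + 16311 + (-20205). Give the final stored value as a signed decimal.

18721

22615 + 16311 = 38926 → wraps to -26610 (1001100000001110)
-26610 + (-20205) = -46815 → wraps to 18721 (0100100100100001)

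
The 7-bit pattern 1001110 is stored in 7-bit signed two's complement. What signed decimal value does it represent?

MSB is 1, so the value is negative.
Invert: 0110001. Add 1: 0110010 = 50. So the value is −50.

-50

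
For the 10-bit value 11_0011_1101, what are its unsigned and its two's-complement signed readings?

unsigned = 829, signed = -195

Unsigned: 1100111101 = 829.
Signed: MSB=1 → 829 − 1024 = -195.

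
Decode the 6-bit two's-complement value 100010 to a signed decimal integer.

MSB is 1, so the value is negative.
Invert: 011101. Add 1: 011110 = 30. So the value is −30.

-30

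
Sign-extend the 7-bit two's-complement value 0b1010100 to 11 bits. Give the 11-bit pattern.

11111010100

MSB of 1010100 is 1; replicate it into the new high bits.
1111|1010100 → 11111010100 (still -44).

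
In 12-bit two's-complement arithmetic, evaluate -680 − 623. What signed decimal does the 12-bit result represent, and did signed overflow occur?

-1303; no overflow

-680 → 110101011000
623 → 001001101111
Subtract via negate-and-add: invert 001001101111 + 1 = 110110010001 (i.e. -623).
  110101011000
+ 110110010001
= 101011101001  (discard carry-out 1)
Result 101011101001: MSB = 1 → 2793 − 4096 = -1303.
Both addends (after negating the subtrahend) are negative and so is the stored result: no signed overflow.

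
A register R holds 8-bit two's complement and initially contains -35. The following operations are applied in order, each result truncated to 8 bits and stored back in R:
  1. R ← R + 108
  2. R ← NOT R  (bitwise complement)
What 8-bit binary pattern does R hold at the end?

Start: R = -35 = 11011101.
R = -35 + 108 = 73 = 01001001
R = NOT 01001001 = 10110110 = -74

10110110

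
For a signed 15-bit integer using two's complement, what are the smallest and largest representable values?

min = -16384, max = 16383

Minimum: −2^14 = -16384.
Maximum: 2^14 − 1 = 16383.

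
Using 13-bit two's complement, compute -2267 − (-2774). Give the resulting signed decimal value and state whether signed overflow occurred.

507; no overflow

-2267 → 1011100100101
-2774 → 1010100101010
Subtract via negate-and-add: invert 1010100101010 + 1 = 0101011010110 (i.e. 2774).
  1011100100101
+ 0101011010110
= 0000111111011  (discard carry-out 1)
Result 0000111111011: MSB = 0 → value 507.
Addends (after negating the subtrahend) have opposite signs, so signed overflow cannot occur.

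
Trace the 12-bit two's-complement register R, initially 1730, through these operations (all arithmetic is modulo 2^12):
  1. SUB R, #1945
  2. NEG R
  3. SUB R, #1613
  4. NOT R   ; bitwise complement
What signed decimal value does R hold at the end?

1397

Start: R = 1730 = 011011000010.
R = 1730 − 1945 = -215 = 111100101001
R = −(-215) = 215 = 000011010111
R = 215 − 1613 = -1398 = 101010001010
R = NOT 101010001010 = 010101110101 = 1397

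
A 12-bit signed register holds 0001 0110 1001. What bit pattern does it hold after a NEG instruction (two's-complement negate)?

111010010111

Invert: 111010010110. Add 1: 111010010111.
Check: 000101101001 = 361, 111010010111 = -361.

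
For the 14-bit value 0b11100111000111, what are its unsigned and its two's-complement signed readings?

Unsigned: 11100111000111 = 14791.
Signed: MSB=1 → 14791 − 16384 = -1593.

unsigned = 14791, signed = -1593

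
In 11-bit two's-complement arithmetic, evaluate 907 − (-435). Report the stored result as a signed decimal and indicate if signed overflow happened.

907 → 01110001011
-435 → 11001001101
Subtract via negate-and-add: invert 11001001101 + 1 = 00110110011 (i.e. 435).
  01110001011
+ 00110110011
= 10100111110
Result 10100111110: MSB = 1 → 1342 − 2048 = -706.
Both addends (after negating the subtrahend) are non-negative but the stored result is negative: signed overflow. The true value 907 − (-435) = 1342 lies outside [-1024, 1023].

-706; overflow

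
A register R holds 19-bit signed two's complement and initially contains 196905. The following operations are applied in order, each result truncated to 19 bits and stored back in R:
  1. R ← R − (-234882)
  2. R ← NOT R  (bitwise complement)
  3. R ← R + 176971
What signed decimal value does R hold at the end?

Start: R = 196905 = 0110000000100101001.
R = 196905 − (-234882) = 431787; wraps to -92501 = 1101001011010101011
R = NOT 1101001011010101011 = 0010110100101010100 = 92500
R = 92500 + 176971 = 269471; wraps to -254817 = 1000001110010011111

-254817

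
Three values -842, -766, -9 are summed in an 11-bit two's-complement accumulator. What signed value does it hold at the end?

431

-842 + (-766) = -1608 → wraps to 440 (00110111000)
440 + (-9) = 431 (00110101111)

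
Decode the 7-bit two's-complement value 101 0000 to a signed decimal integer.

-48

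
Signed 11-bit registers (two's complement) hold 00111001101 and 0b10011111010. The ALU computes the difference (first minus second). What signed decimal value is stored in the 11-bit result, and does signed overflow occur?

-813; overflow

00111001101 = 461 (signed)
0b10011111010 → 10011111010 = -774 (signed)
Subtract via negate-and-add: invert 10011111010 + 1 = 01100000110 (i.e. 774).
  00111001101
+ 01100000110
= 10011010011
Result 10011010011: MSB = 1 → 1235 − 2048 = -813.
Both addends (after negating the subtrahend) are non-negative but the stored result is negative: signed overflow. The true value 461 − (-774) = 1235 lies outside [-1024, 1023].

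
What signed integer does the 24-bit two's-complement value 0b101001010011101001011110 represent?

MSB is 1, so the value is negative.
Unsigned reading: 10828382. Subtract 2^24 = 16777216: 10828382 − 16777216 = -5948834.

-5948834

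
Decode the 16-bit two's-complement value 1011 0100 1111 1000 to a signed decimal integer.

MSB is 1, so the value is negative.
Invert: 0100101100000111. Add 1: 0100101100001000 = 19208. So the value is −19208.

-19208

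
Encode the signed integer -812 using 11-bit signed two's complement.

10011010100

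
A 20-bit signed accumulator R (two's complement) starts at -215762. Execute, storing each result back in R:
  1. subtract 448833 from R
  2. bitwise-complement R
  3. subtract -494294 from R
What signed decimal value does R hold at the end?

Start: R = -215762 = 11001011010100101110.
R = -215762 − 448833 = -664595; wraps to 383981 = 01011101101111101101
R = NOT 01011101101111101101 = 10100010010000010010 = -383982
R = -383982 − (-494294) = 110312 = 00011010111011101000

110312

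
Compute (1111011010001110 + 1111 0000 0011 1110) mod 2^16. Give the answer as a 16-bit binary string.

  1111011010001110
+ 1111000000111110
= 1110011011001100  (discard carry-out 1)

1110011011001100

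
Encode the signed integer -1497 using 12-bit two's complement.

|-1497| = 1497 = 010111011001 in 12 bits.
Invert the bits: 101000100110. Add 1: 101000100111.

101000100111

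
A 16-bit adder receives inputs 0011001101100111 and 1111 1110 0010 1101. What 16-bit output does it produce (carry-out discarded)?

0011000110010100

  0011001101100111
+ 1111111000101101
= 0011000110010100  (discard carry-out 1)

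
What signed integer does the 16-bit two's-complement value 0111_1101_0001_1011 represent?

32027

MSB is 0, so the value is non-negative: 0111110100011011 = 32027.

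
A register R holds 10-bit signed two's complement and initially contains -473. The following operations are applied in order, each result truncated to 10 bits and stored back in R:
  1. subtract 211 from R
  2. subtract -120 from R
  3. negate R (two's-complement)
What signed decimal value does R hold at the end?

Start: R = -473 = 1000100111.
R = -473 − 211 = -684; wraps to 340 = 0101010100
R = 340 − (-120) = 460 = 0111001100
R = −(460) = -460 = 1000110100

-460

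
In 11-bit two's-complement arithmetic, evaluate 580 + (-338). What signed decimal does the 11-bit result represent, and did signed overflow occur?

242; no overflow

580 → 01001000100
-338 → 11010101110
  01001000100
+ 11010101110
= 00011110010  (discard carry-out 1)
Result 00011110010: MSB = 0 → value 242.
Addends have opposite signs, so signed overflow cannot occur.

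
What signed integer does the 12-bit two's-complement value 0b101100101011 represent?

-1237

MSB is 1, so the value is negative.
Invert: 010011010100. Add 1: 010011010101 = 1237. So the value is −1237.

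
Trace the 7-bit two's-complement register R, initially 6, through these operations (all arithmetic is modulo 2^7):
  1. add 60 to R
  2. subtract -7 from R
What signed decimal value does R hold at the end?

Start: R = 6 = 0000110.
R = 6 + 60 = 66; wraps to -62 = 1000010
R = -62 − (-7) = -55 = 1001001

-55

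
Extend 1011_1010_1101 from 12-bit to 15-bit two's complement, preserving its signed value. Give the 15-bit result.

MSB of 101110101101 is 1; replicate it into the new high bits.
111|101110101101 → 111101110101101 (still -1107).

111101110101101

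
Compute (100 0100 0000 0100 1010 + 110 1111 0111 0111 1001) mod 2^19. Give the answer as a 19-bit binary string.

0110011011111000011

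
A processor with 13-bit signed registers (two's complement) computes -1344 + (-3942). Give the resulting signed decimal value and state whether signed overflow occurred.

2906; overflow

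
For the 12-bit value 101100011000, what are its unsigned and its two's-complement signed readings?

Unsigned: 101100011000 = 2840.
Signed: MSB=1 → 2840 − 4096 = -1256.

unsigned = 2840, signed = -1256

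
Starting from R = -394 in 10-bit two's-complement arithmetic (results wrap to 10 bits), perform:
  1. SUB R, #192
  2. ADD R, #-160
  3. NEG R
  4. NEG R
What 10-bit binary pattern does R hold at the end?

0100010110

Start: R = -394 = 1001110110.
R = -394 − 192 = -586; wraps to 438 = 0110110110
R = 438 + (-160) = 278 = 0100010110
R = −(278) = -278 = 1011101010
R = −(-278) = 278 = 0100010110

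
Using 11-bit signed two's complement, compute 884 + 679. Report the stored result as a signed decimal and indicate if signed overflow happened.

884 → 01101110100
679 → 01010100111
  01101110100
+ 01010100111
= 11000011011
Result 11000011011: MSB = 1 → 1563 − 2048 = -485.
Both addends are non-negative but the stored result is negative: signed overflow. The true value 884 + 679 = 1563 lies outside [-1024, 1023].

-485; overflow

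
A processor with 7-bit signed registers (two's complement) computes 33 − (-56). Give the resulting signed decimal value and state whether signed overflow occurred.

33 → 0100001
-56 → 1001000
Subtract via negate-and-add: invert 1001000 + 1 = 0111000 (i.e. 56).
  0100001
+ 0111000
= 1011001
Result 1011001: MSB = 1 → 89 − 128 = -39.
Both addends (after negating the subtrahend) are non-negative but the stored result is negative: signed overflow. The true value 33 − (-56) = 89 lies outside [-64, 63].

-39; overflow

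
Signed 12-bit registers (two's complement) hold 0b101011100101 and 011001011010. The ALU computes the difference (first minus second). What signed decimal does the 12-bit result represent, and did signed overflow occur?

1163; overflow

0b101011100101 → 101011100101 = -1307 (signed)
011001011010 = 1626 (signed)
Subtract via negate-and-add: invert 011001011010 + 1 = 100110100110 (i.e. -1626).
  101011100101
+ 100110100110
= 010010001011  (discard carry-out 1)
Result 010010001011: MSB = 0 → value 1163.
Both addends (after negating the subtrahend) are negative but the stored result is non-negative: signed overflow. The true value -1307 − 1626 = -2933 lies outside [-2048, 2047].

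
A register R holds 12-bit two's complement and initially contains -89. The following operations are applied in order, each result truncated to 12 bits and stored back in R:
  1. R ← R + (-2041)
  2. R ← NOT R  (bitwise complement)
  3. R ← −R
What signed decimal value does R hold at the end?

1967

Start: R = -89 = 111110100111.
R = -89 + (-2041) = -2130; wraps to 1966 = 011110101110
R = NOT 011110101110 = 100001010001 = -1967
R = −(-1967) = 1967 = 011110101111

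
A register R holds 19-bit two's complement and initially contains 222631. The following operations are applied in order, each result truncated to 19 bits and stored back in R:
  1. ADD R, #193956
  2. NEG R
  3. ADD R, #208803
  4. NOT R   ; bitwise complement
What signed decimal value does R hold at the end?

Start: R = 222631 = 0110110010110100111.
R = 222631 + 193956 = 416587; wraps to -107701 = 1100101101101001011
R = −(-107701) = 107701 = 0011010010010110101
R = 107701 + 208803 = 316504; wraps to -207784 = 1001101010001011000
R = NOT 1001101010001011000 = 0110010101110100111 = 207783

207783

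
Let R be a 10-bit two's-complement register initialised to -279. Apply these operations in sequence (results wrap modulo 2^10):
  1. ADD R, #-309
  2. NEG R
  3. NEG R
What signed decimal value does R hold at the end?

Start: R = -279 = 1011101001.
R = -279 + (-309) = -588; wraps to 436 = 0110110100
R = −(436) = -436 = 1001001100
R = −(-436) = 436 = 0110110100

436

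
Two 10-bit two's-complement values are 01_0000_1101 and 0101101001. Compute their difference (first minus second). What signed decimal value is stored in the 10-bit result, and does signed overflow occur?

-92; no overflow

01_0000_1101 → 0100001101 = 269 (signed)
0101101001 = 361 (signed)
Subtract via negate-and-add: invert 0101101001 + 1 = 1010010111 (i.e. -361).
  0100001101
+ 1010010111
= 1110100100
Result 1110100100: MSB = 1 → 932 − 1024 = -92.
Addends (after negating the subtrahend) have opposite signs, so signed overflow cannot occur.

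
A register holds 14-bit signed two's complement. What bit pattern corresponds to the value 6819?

6819 is non-negative, so write it directly in 14 bits: 01101010100011.

01101010100011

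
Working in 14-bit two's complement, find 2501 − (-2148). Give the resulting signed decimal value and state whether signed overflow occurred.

4649; no overflow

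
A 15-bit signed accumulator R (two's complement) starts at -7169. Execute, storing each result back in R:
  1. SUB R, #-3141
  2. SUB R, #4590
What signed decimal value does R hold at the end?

-8618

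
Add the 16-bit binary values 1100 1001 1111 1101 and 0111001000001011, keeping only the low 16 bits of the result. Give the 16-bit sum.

0011110000001000

  1100100111111101
+ 0111001000001011
= 0011110000001000  (discard carry-out 1)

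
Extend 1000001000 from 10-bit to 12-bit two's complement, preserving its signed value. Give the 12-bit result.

MSB of 1000001000 is 1; replicate it into the new high bits.
11|1000001000 → 111000001000 (still -504).

111000001000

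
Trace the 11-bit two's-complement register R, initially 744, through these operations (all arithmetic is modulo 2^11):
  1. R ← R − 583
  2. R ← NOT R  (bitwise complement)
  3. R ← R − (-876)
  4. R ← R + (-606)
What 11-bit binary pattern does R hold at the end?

Start: R = 744 = 01011101000.
R = 744 − 583 = 161 = 00010100001
R = NOT 00010100001 = 11101011110 = -162
R = -162 − (-876) = 714 = 01011001010
R = 714 + (-606) = 108 = 00001101100

00001101100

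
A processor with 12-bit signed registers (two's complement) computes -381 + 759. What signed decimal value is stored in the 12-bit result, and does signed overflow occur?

378; no overflow

-381 → 111010000011
759 → 001011110111
  111010000011
+ 001011110111
= 000101111010  (discard carry-out 1)
Result 000101111010: MSB = 0 → value 378.
Addends have opposite signs, so signed overflow cannot occur.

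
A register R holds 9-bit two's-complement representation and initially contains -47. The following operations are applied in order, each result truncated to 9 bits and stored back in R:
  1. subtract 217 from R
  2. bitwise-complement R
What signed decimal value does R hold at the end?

Start: R = -47 = 111010001.
R = -47 − 217 = -264; wraps to 248 = 011111000
R = NOT 011111000 = 100000111 = -249

-249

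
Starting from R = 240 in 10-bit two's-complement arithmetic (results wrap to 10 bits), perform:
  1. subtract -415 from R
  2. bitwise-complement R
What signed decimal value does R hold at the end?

368

Start: R = 240 = 0011110000.
R = 240 − (-415) = 655; wraps to -369 = 1010001111
R = NOT 1010001111 = 0101110000 = 368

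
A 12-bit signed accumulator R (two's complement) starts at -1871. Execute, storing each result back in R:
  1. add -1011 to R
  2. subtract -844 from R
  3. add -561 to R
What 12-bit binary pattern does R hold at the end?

010111011001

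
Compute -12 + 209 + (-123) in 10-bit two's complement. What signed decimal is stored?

-12 + 209 = 197 (0011000101)
197 + (-123) = 74 (0001001010)

74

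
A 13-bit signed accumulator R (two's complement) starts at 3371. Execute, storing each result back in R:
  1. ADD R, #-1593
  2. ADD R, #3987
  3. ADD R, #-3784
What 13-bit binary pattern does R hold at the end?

0011110111101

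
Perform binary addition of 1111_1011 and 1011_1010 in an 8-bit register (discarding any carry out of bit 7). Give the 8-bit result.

  11111011
+ 10111010
= 10110101  (discard carry-out 1)

10110101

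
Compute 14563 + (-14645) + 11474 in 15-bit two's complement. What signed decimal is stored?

11392

14563 + (-14645) = -82 (111111110101110)
-82 + 11474 = 11392 (010110010000000)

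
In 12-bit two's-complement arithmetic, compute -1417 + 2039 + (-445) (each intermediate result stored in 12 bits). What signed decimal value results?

177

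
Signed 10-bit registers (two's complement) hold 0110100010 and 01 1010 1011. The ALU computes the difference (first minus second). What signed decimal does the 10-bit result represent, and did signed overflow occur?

-9; no overflow

0110100010 = 418 (signed)
01 1010 1011 → 0110101011 = 427 (signed)
Subtract via negate-and-add: invert 0110101011 + 1 = 1001010101 (i.e. -427).
  0110100010
+ 1001010101
= 1111110111
Result 1111110111: MSB = 1 → 1015 − 1024 = -9.
Addends (after negating the subtrahend) have opposite signs, so signed overflow cannot occur.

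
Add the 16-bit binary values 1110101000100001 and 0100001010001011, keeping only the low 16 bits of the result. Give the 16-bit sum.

  1110101000100001
+ 0100001010001011
= 0010110010101100  (discard carry-out 1)

0010110010101100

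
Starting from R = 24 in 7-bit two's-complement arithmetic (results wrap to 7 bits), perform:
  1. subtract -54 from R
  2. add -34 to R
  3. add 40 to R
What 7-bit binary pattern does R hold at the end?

Start: R = 24 = 0011000.
R = 24 − (-54) = 78; wraps to -50 = 1001110
R = -50 + (-34) = -84; wraps to 44 = 0101100
R = 44 + 40 = 84; wraps to -44 = 1010100

1010100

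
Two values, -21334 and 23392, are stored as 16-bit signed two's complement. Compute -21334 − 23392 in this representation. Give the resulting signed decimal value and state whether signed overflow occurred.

-21334 → 1010110010101010
23392 → 0101101101100000
Subtract via negate-and-add: invert 0101101101100000 + 1 = 1010010010100000 (i.e. -23392).
  1010110010101010
+ 1010010010100000
= 0101000101001010  (discard carry-out 1)
Result 0101000101001010: MSB = 0 → value 20810.
Both addends (after negating the subtrahend) are negative but the stored result is non-negative: signed overflow. The true value -21334 − 23392 = -44726 lies outside [-32768, 32767].

20810; overflow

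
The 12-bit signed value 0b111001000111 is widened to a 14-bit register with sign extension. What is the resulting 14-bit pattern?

MSB of 111001000111 is 1; replicate it into the new high bits.
11|111001000111 → 11111001000111 (still -441).

11111001000111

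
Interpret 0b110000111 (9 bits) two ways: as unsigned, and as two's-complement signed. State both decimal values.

Unsigned: 110000111 = 391.
Signed: MSB=1 → 391 − 512 = -121.

unsigned = 391, signed = -121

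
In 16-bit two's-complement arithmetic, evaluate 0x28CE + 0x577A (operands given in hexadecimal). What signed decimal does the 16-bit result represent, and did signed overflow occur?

0x28CE = 0010100011001110 = 10446 (signed)
0x577A = 0101011101111010 = 22394 (signed)
  0010100011001110
+ 0101011101111010
= 1000000001001000
Result 1000000001001000: MSB = 1 → 32840 − 65536 = -32696.
Both addends are non-negative but the stored result is negative: signed overflow. The true value 10446 + 22394 = 32840 lies outside [-32768, 32767].

-32696; overflow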